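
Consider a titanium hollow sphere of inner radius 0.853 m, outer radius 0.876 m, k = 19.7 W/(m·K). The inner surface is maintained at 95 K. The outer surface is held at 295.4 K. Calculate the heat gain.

Q = 4πk·ΔT/(1/r₁ − 1/r₂) = 4π × 19.7 × 200.4 / (1/0.853 − 1/0.876) = 1.61×10^6 W

Q = 1610 kW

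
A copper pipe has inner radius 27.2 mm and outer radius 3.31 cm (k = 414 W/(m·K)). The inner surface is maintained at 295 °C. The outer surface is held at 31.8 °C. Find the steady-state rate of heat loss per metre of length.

Q' = 2πk·ΔT/ln(r₂/r₁) = 2π × 414 × 263.2 / ln(0.0331/0.0272) = 3.49×10^6 W/m

Q' = 3490 kW/m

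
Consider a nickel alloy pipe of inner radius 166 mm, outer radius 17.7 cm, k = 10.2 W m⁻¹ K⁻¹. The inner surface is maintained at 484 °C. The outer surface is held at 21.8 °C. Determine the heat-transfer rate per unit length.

Q' = 2πk·ΔT/ln(r₂/r₁) = 2π × 10.2 × 462.2 / ln(0.177/0.166) = 4.62×10^5 W/m

Q' = 4.62×10^5 W/m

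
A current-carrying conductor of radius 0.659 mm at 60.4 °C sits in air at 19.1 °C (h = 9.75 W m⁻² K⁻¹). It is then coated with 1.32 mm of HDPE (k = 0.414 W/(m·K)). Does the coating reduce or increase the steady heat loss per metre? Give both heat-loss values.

increases: 1.67 → 4.76 W/m

Critical radius for a cylinder: r_cr = k/h = 0.0425 m = 4.25 cm.
Outer radius after coating: r₂ = 6.59×10^-4 + 0.00132 = 0.001979 m.
Since r₁ < r_cr and r₂ ≤ r_cr, the coating moves toward the maximum at r_cr — heat loss rises.
Bare: R = 1/(2πr₁h) = 24.77 m·K/W; Q = 41.3/24.77 = 1.67 W/m.
Coated: R = R_cond + R_conv = 8.671 m·K/W; Q = 41.3/8.671 = 4.76 W/m.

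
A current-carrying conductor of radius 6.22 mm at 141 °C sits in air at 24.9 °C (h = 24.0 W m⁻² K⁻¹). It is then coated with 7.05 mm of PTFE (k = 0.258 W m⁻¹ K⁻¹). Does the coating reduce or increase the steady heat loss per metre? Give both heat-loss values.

increases: 109 → 120 W/m

Critical radius for a cylinder: r_cr = k/h = 0.0108 m = 1.08 cm.
Outer radius after coating: r₂ = 0.00622 + 0.00705 = 0.01327 m.
r₁ < r_cr < r₂: heat loss rises to a maximum at r_cr then falls. Whether the coating helps depends on whether Q(r₂) has dropped back below Q(r₁).
Bare: R = 1/(2πr₁h) = 1.066 m·K/W; Q = 116.1/1.066 = 109 W/m.
Coated: R = R_cond + R_conv = 0.9672 m·K/W; Q = 116.1/0.9672 = 120 W/m.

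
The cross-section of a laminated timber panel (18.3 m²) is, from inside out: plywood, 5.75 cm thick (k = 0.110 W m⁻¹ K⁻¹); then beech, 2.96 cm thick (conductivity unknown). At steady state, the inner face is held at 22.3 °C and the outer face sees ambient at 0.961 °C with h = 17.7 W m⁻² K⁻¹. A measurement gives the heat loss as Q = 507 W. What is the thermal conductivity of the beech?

ΣR = ΔT/Q = |22.3 − 0.961|/507 = 0.04209 K/W
Known resistances:
  R_plywood = L/(kA) = 0.0575/(0.110·18.3) = 0.02856 K/W
  R_conv,out = 1/(hA) = 1/(17.7·18.3) = 0.003087 K/W
R_beech = ΣR − ΣR_known = 0.04209 − 0.03165 = 0.01044 K/W
L/(kA) = 0.01044 ⇒ k = 0.0296/(0.01044·18.3) = 0.155 W/m·K

k = 0.155 W/m·K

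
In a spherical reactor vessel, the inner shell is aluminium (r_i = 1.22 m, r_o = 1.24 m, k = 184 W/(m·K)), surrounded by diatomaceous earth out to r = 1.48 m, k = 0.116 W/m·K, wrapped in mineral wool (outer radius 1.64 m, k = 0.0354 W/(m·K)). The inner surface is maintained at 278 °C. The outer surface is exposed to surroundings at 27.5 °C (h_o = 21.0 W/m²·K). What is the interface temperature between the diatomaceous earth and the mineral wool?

Resistance network (inner→outer):
  R_aluminium = (1/1.22 − 1/1.24)/(4πk) = 0.01322/(4π·184) = 5.718×10^-6 K/W
  R_diatomaceous earth = (1/1.24 − 1/1.48)/(4πk) = 0.1308/(4π·0.116) = 0.08971 K/W
  R_mineral wool = (1/1.48 − 1/1.64)/(4πk) = 0.06592/(4π·0.0354) = 0.1482 K/W
  R_conv,out = 1/(4πr²h) = 1/(4π·1.64²·21.0) = 0.001409 K/W
ΣR = 5.718×10^-6 + 0.08971 + 0.1482 + 0.001409 = 0.2393 K/W
Q = ΔT/ΣR = (278 °C − 27.5 °C)/0.2393 = 1047 W
From the inner boundary to the diatomaceous earth/mineral wool interface, ΣR_partial = 0.08972 K/W.
T_interface = T_in − Q·ΣR_partial = 278 °C − (1047)(0.08972) = 184 °C

T = 184 °C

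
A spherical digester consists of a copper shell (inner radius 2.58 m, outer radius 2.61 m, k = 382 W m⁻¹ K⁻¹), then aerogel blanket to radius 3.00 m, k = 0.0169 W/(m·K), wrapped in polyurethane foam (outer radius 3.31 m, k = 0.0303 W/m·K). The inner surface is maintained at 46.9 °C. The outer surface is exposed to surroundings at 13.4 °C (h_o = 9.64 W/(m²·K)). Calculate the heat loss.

Treat each layer as a resistance in series:
  R_copper = (1/2.58 − 1/2.61)/(4πk) = 0.004455/(4π·382) = 9.281×10^-7 K/W
  R_aerogel blanket = (1/2.61 − 1/3.00)/(4πk) = 0.04981/(4π·0.0169) = 0.2345 K/W
  R_polyurethane foam = (1/3.00 − 1/3.31)/(4πk) = 0.03122/(4π·0.0303) = 0.08199 K/W
  R_conv,out = 1/(4πr²h) = 1/(4π·3.31²·9.64) = 7.535×10^-4 K/W
ΣR = 9.281×10^-7 + 0.2345 + 0.08199 + 7.535×10^-4 = 0.3172 K/W
Q = ΔT/ΣR = (46.9 °C − 13.4 °C)/0.3172 = 106 W

Q = 106 W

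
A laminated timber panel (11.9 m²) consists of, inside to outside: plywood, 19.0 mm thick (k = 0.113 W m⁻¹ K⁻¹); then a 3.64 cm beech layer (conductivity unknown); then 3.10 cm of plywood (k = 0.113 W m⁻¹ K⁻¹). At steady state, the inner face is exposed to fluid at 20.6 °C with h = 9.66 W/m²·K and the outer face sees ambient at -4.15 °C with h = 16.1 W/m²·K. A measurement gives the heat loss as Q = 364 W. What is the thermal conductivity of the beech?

ΣR = ΔT/Q = |20.6 − -4.15|/364 = 0.06799 K/W
Known resistances:
  R_conv,in = 1/(hA) = 1/(9.66·11.9) = 0.008699 K/W
  R_plywood = L/(kA) = 0.0190/(0.113·11.9) = 0.01413 K/W
  R_plywood = L/(kA) = 0.0310/(0.113·11.9) = 0.02305 K/W
  R_conv,out = 1/(hA) = 1/(16.1·11.9) = 0.005219 K/W
R_beech = ΣR − ΣR_known = 0.06799 − 0.05110 = 0.01689 K/W
L/(kA) = 0.01689 ⇒ k = 0.0364/(0.01689·11.9) = 0.181 W/m·K

k = 0.181 W/m·K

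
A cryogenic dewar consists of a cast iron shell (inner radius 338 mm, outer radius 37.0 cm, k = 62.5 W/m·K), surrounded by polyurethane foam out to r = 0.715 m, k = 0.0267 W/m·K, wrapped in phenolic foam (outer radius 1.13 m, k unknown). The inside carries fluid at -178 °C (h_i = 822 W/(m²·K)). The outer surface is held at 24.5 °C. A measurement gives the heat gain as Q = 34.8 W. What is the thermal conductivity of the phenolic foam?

ΣR = ΔT/Q = |-178 − 24.5|/34.8 = 5.819 K/W
Known resistances:
  R_conv,in = 1/(4πr²h) = 1/(4π·0.338²·822) = 8.474×10^-4 K/W
  R_cast iron = (1/0.338 − 1/0.370)/(4πk) = 0.2559/(4π·62.5) = 3.258×10^-4 K/W
  R_polyurethane foam = (1/0.370 − 1/0.715)/(4πk) = 1.304/(4π·0.0267) = 3.887 K/W
R_phenolic foam = ΣR − ΣR_known = 5.819 − 3.888 = 1.931 K/W
(1/r₁−1/r₂)/(4πk) = 1.931 ⇒ k = 0.5136/(4π·1.931) = 0.0212 W/m·K

k = 0.0212 W/m·K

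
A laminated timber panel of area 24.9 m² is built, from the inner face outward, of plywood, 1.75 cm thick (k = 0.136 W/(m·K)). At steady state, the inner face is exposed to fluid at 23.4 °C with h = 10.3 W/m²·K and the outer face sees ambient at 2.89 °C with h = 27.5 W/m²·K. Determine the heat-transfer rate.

Q = 1950 W

Resistance network (inner→outer):
  R_conv,in = 1/(hA) = 1/(10.3·24.9) = 0.003899 K/W
  R_plywood = L/(kA) = 0.0175/(0.136·24.9) = 0.005168 K/W
  R_conv,out = 1/(hA) = 1/(27.5·24.9) = 0.001460 K/W
ΣR = 0.003899 + 0.005168 + 0.001460 = 0.01053 K/W
Q = ΔT/ΣR = (23.4 °C − 2.89 °C)/0.01053 = 1950 W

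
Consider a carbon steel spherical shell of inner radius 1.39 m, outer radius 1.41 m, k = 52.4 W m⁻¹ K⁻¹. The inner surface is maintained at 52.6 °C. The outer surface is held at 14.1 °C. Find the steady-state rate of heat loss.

Q = 2480 kW

Q = 4πk·ΔT/(1/r₁ − 1/r₂) = 4π × 52.4 × 38.5 / (1/1.39 − 1/1.41) = 2.48×10^6 W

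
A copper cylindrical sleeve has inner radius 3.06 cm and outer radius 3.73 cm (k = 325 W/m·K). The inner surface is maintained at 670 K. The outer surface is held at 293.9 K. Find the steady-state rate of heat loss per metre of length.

Q' = 2πk·ΔT/ln(r₂/r₁) = 2π × 325 × 376.1 / ln(0.0373/0.0306) = 3.88×10^6 W/m

Q' = 3880 kW/m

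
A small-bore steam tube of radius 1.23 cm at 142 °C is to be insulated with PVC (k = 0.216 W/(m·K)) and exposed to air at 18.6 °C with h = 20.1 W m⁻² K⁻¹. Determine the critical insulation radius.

For a cylinder, r_cr = k_ins/h = 0.216/20.1 = 0.0107 m = 1.07 cm

r_cr = 1.07 cm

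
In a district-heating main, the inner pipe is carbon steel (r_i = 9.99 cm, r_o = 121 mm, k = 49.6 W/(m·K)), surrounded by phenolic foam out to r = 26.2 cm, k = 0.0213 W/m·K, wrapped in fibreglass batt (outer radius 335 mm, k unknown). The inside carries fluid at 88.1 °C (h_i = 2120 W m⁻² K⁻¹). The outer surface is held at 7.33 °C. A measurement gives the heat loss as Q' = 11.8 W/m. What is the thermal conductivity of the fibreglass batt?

ΣR = ΔT/Q' = |88.1 − 7.33|/11.8 = 6.845 m·K/W
Known resistances:
  R'_conv,in = 1/(2πr h) = 1/(2π·0.0999·2120) = 7.515×10^-4 m·K/W
  R'_carbon steel = ln(0.121/0.0999)/(2πk) = 0.1916/(2π·49.6) = 6.149×10^-4 m·K/W
  R'_phenolic foam = ln(0.262/0.121)/(2πk) = 0.7726/(2π·0.0213) = 5.773 m·K/W
R_fibreglass batt = ΣR − ΣR_known = 6.845 − 5.774 = 1.071 m·K/W
ln(r₂/r₁)/(2πk) = 1.071 ⇒ k = 0.2458/(2π·1.071) = 0.0365 W/m·K

k = 0.0365 W/m·K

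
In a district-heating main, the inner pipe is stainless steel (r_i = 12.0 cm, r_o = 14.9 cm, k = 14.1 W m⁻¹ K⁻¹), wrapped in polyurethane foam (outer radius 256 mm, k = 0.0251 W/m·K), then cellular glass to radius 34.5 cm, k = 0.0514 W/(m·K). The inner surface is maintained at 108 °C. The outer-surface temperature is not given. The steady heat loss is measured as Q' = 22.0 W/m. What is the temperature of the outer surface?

Sum the resistances:
  R'_stainless steel = ln(0.149/0.120)/(2πk) = 0.2165/(2π·14.1) = 0.002443 m·K/W
  R'_polyurethane foam = ln(0.256/0.149)/(2πk) = 0.5412/(2π·0.0251) = 3.432 m·K/W
  R'_cellular glass = ln(0.345/0.256)/(2πk) = 0.2984/(2π·0.0514) = 0.9239 m·K/W
ΣR = 4.358 m·K/W
ΔT = Q'·ΣR = 22.0 × 4.358 = 95.88 K
Heat flows outward, so T_out = T_in − ΔT = 108 − 95.88 = 12.1 °C

T_out = 12.1 °C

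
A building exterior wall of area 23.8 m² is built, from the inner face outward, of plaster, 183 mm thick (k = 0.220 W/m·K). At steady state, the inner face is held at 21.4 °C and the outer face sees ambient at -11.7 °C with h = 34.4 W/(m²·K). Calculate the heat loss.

Q = 915 W

Resistance network (inner→outer):
  R_plaster = L/(kA) = 0.183/(0.220·23.8) = 0.03495 K/W
  R_conv,out = 1/(hA) = 1/(34.4·23.8) = 0.001221 K/W
ΣR = 0.03495 + 0.001221 = 0.03617 K/W
Q = ΔT/ΣR = (21.4 °C − -11.7 °C)/0.03617 = 915 W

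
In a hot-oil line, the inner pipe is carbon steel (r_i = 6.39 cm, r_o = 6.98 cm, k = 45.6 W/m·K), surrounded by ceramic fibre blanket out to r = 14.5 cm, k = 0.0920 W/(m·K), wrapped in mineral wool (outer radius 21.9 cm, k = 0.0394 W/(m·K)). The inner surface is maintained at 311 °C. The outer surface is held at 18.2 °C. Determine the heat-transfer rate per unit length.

Series thermal resistances, inner to outer:
  R'_carbon steel = ln(0.0698/0.0639)/(2πk) = 0.08831/(2π·45.6) = 3.082×10^-4 m·K/W
  R'_ceramic fibre blanket = ln(0.145/0.0698)/(2πk) = 0.7311/(2π·0.0920) = 1.265 m·K/W
  R'_mineral wool = ln(0.219/0.145)/(2πk) = 0.4123/(2π·0.0394) = 1.666 m·K/W
ΣR = 3.082×10^-4 + 1.265 + 1.666 = 2.931 m·K/W
Q' = ΔT/ΣR = (311 °C − 18.2 °C)/2.931 = 99.9 W/m

Q' = 99.9 W/m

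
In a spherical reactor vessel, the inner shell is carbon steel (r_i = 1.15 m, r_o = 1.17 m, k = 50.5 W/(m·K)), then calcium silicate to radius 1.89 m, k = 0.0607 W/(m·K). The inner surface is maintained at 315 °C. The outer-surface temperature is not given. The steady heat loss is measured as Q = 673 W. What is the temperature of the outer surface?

Sum the resistances:
  R_carbon steel = (1/1.15 − 1/1.17)/(4πk) = 0.01486/(4π·50.5) = 2.342×10^-5 K/W
  R_calcium silicate = (1/1.17 − 1/1.89)/(4πk) = 0.3256/(4π·0.0607) = 0.4269 K/W
ΣR = 0.4269 K/W
ΔT = Q·ΣR = 673 × 0.4269 = 287.3 K
Heat flows outward, so T_out = T_in − ΔT = 315 − 287.3 = 27.7 °C

T_out = 27.7 °C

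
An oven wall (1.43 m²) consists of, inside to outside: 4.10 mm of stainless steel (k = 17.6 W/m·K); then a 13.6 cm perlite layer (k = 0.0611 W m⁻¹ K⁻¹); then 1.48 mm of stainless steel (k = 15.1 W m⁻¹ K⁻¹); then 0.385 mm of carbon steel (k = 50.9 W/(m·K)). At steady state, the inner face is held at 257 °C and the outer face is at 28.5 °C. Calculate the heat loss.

Q = 147 W

Series thermal resistances, inner to outer:
  R_stainless steel = L/(kA) = 0.00410/(17.6·1.43) = 1.629×10^-4 K/W
  R_perlite = L/(kA) = 0.136/(0.0611·1.43) = 1.557 K/W
  R_stainless steel = L/(kA) = 0.00148/(15.1·1.43) = 6.854×10^-5 K/W
  R_carbon steel = L/(kA) = 3.85×10^-4/(50.9·1.43) = 5.289×10^-6 K/W
ΣR = 1.629×10^-4 + 1.557 + 6.854×10^-5 + 5.289×10^-6 = 1.557 K/W
Q = ΔT/ΣR = (257 °C − 28.5 °C)/1.557 = 147 W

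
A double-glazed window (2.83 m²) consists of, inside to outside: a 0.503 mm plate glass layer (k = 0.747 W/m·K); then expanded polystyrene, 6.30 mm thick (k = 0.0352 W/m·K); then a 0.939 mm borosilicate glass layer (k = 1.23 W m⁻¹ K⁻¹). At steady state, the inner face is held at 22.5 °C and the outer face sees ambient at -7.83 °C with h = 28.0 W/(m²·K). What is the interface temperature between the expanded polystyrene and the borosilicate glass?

T = -2.71 °C

Treat each layer as a resistance in series:
  R_plate glass = L/(kA) = 5.03×10^-4/(0.747·2.83) = 2.379×10^-4 K/W
  R_expanded polystyrene = L/(kA) = 0.00630/(0.0352·2.83) = 0.06324 K/W
  R_borosilicate glass = L/(kA) = 9.39×10^-4/(1.23·2.83) = 2.698×10^-4 K/W
  R_conv,out = 1/(hA) = 1/(28.0·2.83) = 0.01262 K/W
ΣR = 2.379×10^-4 + 0.06324 + 2.698×10^-4 + 0.01262 = 0.07637 K/W
Q = ΔT/ΣR = (22.5 °C − -7.83 °C)/0.07637 = 397.1 W
From the inner boundary to the expanded polystyrene/borosilicate glass interface, ΣR_partial = 0.06348 K/W.
T_interface = T_in − Q·ΣR_partial = 22.5 °C − (397.1)(0.06348) = -2.71 °C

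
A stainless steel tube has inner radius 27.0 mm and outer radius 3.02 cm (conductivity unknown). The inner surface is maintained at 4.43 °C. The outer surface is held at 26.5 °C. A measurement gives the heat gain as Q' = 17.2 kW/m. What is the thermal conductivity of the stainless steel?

k = 13.9 W/m·K

ΣR = ΔT/Q' = |4.43 − 26.5|/17200 = 0.001283 m·K/W
ln(r₂/r₁)/(2πk) = 0.001283 ⇒ k = 0.1120/(2π·0.001283) = 13.9 W/m·K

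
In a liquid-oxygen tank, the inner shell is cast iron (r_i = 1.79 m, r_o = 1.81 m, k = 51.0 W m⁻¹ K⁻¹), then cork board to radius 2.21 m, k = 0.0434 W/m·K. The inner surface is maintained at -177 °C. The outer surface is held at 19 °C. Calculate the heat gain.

Q = 1070 W

Treat each layer as a resistance in series:
  R_cast iron = (1/1.79 − 1/1.81)/(4πk) = 0.006173/(4π·51.0) = 9.632×10^-6 K/W
  R_cork board = (1/1.81 − 1/2.21)/(4πk) = 0.1000/(4π·0.0434) = 0.1834 K/W
ΣR = 9.632×10^-6 + 0.1834 = 0.1834 K/W
Q = ΔT/ΣR = (-177 °C − 19 °C)/0.1834 = -1070 W
(Negative Q ⇒ heat flows inward; heat gain = 1070 W.)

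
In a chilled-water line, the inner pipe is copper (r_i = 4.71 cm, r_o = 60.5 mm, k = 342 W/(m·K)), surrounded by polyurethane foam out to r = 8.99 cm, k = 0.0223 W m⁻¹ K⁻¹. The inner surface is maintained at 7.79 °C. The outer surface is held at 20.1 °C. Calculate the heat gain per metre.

Q' = 4.35 W/m

Resistance network (inner→outer):
  R'_copper = ln(0.0605/0.0471)/(2πk) = 0.2504/(2π·342) = 1.165×10^-4 m·K/W
  R'_polyurethane foam = ln(0.0899/0.0605)/(2πk) = 0.3961/(2π·0.0223) = 2.827 m·K/W
ΣR = 1.165×10^-4 + 2.827 = 2.827 m·K/W
Q' = ΔT/ΣR = (7.79 °C − 20.1 °C)/2.827 = -4.35 W/m
(Negative Q' ⇒ heat flows inward; heat gain = 4.35 W/m.)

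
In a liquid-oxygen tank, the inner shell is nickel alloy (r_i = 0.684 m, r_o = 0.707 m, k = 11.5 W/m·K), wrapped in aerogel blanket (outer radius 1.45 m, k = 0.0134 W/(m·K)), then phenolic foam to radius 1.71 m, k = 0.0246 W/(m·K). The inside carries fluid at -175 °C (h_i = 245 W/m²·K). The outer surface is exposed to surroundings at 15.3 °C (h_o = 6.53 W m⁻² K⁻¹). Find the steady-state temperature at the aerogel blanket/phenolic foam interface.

T = 1.2 °C

Series thermal resistances, inner to outer:
  R_conv,in = 1/(4πr²h) = 1/(4π·0.684²·245) = 6.942×10^-4 K/W
  R_nickel alloy = (1/0.684 − 1/0.707)/(4πk) = 0.04756/(4π·11.5) = 3.291×10^-4 K/W
  R_aerogel blanket = (1/0.707 − 1/1.45)/(4πk) = 0.7248/(4π·0.0134) = 4.304 K/W
  R_phenolic foam = (1/1.45 − 1/1.71)/(4πk) = 0.1049/(4π·0.0246) = 0.3392 K/W
  R_conv,out = 1/(4πr²h) = 1/(4π·1.71²·6.53) = 0.004168 K/W
ΣR = 6.942×10^-4 + 3.291×10^-4 + 4.304 + 0.3392 + 0.004168 = 4.648 K/W
Q = ΔT/ΣR = (-175 °C − 15.3 °C)/4.648 = -40.94 W
From the inner boundary to the aerogel blanket/phenolic foam interface, ΣR_partial = 4.305 K/W.
T_interface = T_in − Q·ΣR_partial = -175 °C − (-40.94)(4.305) = 1.2 °C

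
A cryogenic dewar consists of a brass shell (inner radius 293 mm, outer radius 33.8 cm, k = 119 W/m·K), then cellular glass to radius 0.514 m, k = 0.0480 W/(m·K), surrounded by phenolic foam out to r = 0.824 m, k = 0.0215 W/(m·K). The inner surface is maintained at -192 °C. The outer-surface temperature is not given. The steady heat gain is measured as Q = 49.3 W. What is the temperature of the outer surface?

T_out = 24.4 °C

Sum the resistances:
  R_brass = (1/0.293 − 1/0.338)/(4πk) = 0.4544/(4π·119) = 3.039×10^-4 K/W
  R_cellular glass = (1/0.338 − 1/0.514)/(4πk) = 1.013/(4π·0.0480) = 1.680 K/W
  R_phenolic foam = (1/0.514 − 1/0.824)/(4πk) = 0.7319/(4π·0.0215) = 2.709 K/W
ΣR = 4.389 K/W
ΔT = Q·ΣR = 49.3 × 4.389 = 216.4 K
Heat flows inward, so T_out = T_in + ΔT = -192 + 216.4 = 24.4 °C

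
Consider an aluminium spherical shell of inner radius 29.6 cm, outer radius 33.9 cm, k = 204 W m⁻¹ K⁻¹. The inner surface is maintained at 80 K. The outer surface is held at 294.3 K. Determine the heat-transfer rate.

Q = 1280 kW

Q = 4πk·ΔT/(1/r₁ − 1/r₂) = 4π × 204 × 214.3 / (1/0.296 − 1/0.339) = 1.28×10^6 W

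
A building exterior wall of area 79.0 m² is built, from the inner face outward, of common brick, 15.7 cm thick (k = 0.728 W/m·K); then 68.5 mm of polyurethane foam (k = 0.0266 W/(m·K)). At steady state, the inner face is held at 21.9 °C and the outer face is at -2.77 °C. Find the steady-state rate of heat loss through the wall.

Series thermal resistances, inner to outer:
  R_common brick = L/(kA) = 0.157/(0.728·79.0) = 0.002730 K/W
  R_polyurethane foam = L/(kA) = 0.0685/(0.0266·79.0) = 0.03260 K/W
ΣR = 0.002730 + 0.03260 = 0.03533 K/W
Q = ΔT/ΣR = (21.9 °C − -2.77 °C)/0.03533 = 698 W

Q = 698 W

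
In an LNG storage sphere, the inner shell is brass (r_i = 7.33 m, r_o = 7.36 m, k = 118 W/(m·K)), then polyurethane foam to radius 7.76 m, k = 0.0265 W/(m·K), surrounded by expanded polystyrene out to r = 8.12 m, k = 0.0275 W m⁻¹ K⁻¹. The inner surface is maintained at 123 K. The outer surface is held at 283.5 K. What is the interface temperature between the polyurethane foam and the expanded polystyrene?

Treat each layer as a resistance in series:
  R_brass = (1/7.33 − 1/7.36)/(4πk) = 5.561×10^-4/(4π·118) = 3.750×10^-7 K/W
  R_polyurethane foam = (1/7.36 − 1/7.76)/(4πk) = 0.007004/(4π·0.0265) = 0.02103 K/W
  R_expanded polystyrene = (1/7.76 − 1/8.12)/(4πk) = 0.005713/(4π·0.0275) = 0.01653 K/W
ΣR = 3.750×10^-7 + 0.02103 + 0.01653 = 0.03756 K/W
Q = ΔT/ΣR = (123 K − 283.5 K)/0.03756 = -4273 W
From the inner boundary to the polyurethane foam/expanded polystyrene interface, ΣR_partial = 0.02103 K/W.
T_interface = T_in − Q·ΣR_partial = 123 K − (-4273)(0.02103) = 212.9 K

T = 212.9 K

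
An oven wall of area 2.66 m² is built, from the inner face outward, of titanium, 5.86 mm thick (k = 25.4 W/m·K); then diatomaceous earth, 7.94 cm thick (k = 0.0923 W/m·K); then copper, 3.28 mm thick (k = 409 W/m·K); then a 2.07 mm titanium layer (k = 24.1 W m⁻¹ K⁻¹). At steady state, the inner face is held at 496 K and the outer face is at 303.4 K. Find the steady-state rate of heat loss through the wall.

Series thermal resistances, inner to outer:
  R_titanium = L/(kA) = 0.00586/(25.4·2.66) = 8.673×10^-5 K/W
  R_diatomaceous earth = L/(kA) = 0.0794/(0.0923·2.66) = 0.3234 K/W
  R_copper = L/(kA) = 0.00328/(409·2.66) = 3.015×10^-6 K/W
  R_titanium = L/(kA) = 0.00207/(24.1·2.66) = 3.229×10^-5 K/W
ΣR = 8.673×10^-5 + 0.3234 + 3.015×10^-6 + 3.229×10^-5 = 0.3235 K/W
Q = ΔT/ΣR = (496 K − 303.4 K)/0.3235 = 595 W

Q = 595 W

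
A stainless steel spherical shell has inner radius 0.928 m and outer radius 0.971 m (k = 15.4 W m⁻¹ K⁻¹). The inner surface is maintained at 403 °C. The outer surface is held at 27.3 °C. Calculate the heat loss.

Q = 1520 kW

Q = 4πk·ΔT/(1/r₁ − 1/r₂) = 4π × 15.4 × 375.7 / (1/0.928 − 1/0.971) = 1.52×10^6 W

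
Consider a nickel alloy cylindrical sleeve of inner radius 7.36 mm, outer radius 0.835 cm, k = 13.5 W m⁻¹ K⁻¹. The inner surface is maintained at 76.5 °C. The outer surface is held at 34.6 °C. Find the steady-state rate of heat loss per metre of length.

Q' = 28200 W/m

Q' = 2πk·ΔT/ln(r₂/r₁) = 2π × 13.5 × 41.9 / ln(0.00835/0.00736) = 28200 W/m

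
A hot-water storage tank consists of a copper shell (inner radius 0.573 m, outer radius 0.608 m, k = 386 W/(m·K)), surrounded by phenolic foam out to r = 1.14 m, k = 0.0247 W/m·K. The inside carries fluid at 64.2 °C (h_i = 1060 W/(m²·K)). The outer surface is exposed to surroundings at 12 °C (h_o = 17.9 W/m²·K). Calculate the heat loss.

Q = 21.1 W

Series thermal resistances, inner to outer:
  R_conv,in = 1/(4πr²h) = 1/(4π·0.573²·1060) = 2.287×10^-4 K/W
  R_copper = (1/0.573 − 1/0.608)/(4πk) = 0.1005/(4π·386) = 2.071×10^-5 K/W
  R_phenolic foam = (1/0.608 − 1/1.14)/(4πk) = 0.7675/(4π·0.0247) = 2.473 K/W
  R_conv,out = 1/(4πr²h) = 1/(4π·1.14²·17.9) = 0.003421 K/W
ΣR = 2.287×10^-4 + 2.071×10^-5 + 2.473 + 0.003421 = 2.477 K/W
Q = ΔT/ΣR = (64.2 °C − 12 °C)/2.477 = 21.1 W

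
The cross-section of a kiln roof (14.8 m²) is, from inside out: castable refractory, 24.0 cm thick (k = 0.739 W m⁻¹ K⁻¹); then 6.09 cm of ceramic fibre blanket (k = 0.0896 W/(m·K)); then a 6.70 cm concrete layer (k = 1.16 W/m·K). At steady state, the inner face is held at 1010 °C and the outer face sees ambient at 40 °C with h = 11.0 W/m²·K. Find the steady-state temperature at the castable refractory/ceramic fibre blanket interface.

T = 737 °C

Resistance network (inner→outer):
  R_castable refractory = L/(kA) = 0.240/(0.739·14.8) = 0.02194 K/W
  R_ceramic fibre blanket = L/(kA) = 0.0609/(0.0896·14.8) = 0.04592 K/W
  R_concrete = L/(kA) = 0.0670/(1.16·14.8) = 0.003903 K/W
  R_conv,out = 1/(hA) = 1/(11.0·14.8) = 0.006143 K/W
ΣR = 0.02194 + 0.04592 + 0.003903 + 0.006143 = 0.07791 K/W
Q = ΔT/ΣR = (1010 °C − 40 °C)/0.07791 = 12450 W
From the inner boundary to the castable refractory/ceramic fibre blanket interface, ΣR_partial = 0.02194 K/W.
T_interface = T_in − Q·ΣR_partial = 1010 °C − (12450)(0.02194) = 737 °C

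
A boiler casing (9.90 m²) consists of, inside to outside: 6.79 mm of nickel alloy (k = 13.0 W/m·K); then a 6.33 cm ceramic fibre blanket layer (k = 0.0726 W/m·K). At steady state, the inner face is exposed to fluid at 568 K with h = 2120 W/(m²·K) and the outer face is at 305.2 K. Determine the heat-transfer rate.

Q = 2.98 kW

Resistance network (inner→outer):
  R_conv,in = 1/(hA) = 1/(2120·9.90) = 4.765×10^-5 K/W
  R_nickel alloy = L/(kA) = 0.00679/(13.0·9.90) = 5.276×10^-5 K/W
  R_ceramic fibre blanket = L/(kA) = 0.0633/(0.0726·9.90) = 0.08807 K/W
ΣR = 4.765×10^-5 + 5.276×10^-5 + 0.08807 = 0.08817 K/W
Q = ΔT/ΣR = (568 K − 305.2 K)/0.08817 = 2980 W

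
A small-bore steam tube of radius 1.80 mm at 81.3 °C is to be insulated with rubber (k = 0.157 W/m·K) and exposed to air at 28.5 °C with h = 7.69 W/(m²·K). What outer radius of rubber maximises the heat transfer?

For a cylinder, r_cr = k_ins/h = 0.157/7.69 = 0.0204 m = 2.04 cm

r_cr = 2.04 cm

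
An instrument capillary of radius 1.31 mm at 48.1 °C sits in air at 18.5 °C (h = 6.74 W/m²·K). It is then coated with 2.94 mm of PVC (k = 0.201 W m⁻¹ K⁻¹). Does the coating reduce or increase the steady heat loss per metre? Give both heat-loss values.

increases: 1.64 → 4.56 W/m

Critical radius for a cylinder: r_cr = k/h = 0.0298 m = 2.98 cm.
Outer radius after coating: r₂ = 0.00131 + 0.00294 = 0.00425 m.
Since r₁ < r_cr and r₂ ≤ r_cr, the coating moves toward the maximum at r_cr — heat loss rises.
Bare: R = 1/(2πr₁h) = 18.03 m·K/W; Q = 29.6/18.03 = 1.64 W/m.
Coated: R = R_cond + R_conv = 6.488 m·K/W; Q = 29.6/6.488 = 4.56 W/m.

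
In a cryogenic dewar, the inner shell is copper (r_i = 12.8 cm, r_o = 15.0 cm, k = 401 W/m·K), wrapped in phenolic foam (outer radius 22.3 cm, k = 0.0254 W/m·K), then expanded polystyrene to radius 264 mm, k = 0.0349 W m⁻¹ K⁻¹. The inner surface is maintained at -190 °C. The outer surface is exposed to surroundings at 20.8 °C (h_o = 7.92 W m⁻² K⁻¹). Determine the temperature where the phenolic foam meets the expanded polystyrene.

T = -21.8 °C

Resistance network (inner→outer):
  R_copper = (1/0.128 − 1/0.150)/(4πk) = 1.146/(4π·401) = 2.274×10^-4 K/W
  R_phenolic foam = (1/0.150 − 1/0.223)/(4πk) = 2.182/(4π·0.0254) = 6.837 K/W
  R_expanded polystyrene = (1/0.223 − 1/0.264)/(4πk) = 0.6964/(4π·0.0349) = 1.588 K/W
  R_conv,out = 1/(4πr²h) = 1/(4π·0.264²·7.92) = 0.1442 K/W
ΣR = 2.274×10^-4 + 6.837 + 1.588 + 0.1442 = 8.569 K/W
Q = ΔT/ΣR = (-190 °C − 20.8 °C)/8.569 = -24.60 W
From the inner boundary to the phenolic foam/expanded polystyrene interface, ΣR_partial = 6.837 K/W.
T_interface = T_in − Q·ΣR_partial = -190 °C − (-24.60)(6.837) = -21.8 °C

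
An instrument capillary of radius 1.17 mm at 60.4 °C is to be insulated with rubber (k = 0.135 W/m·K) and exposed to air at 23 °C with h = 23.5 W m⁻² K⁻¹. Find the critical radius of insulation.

For a cylinder, r_cr = k_ins/h = 0.135/23.5 = 0.00574 m = 0.574 cm

r_cr = 0.574 cm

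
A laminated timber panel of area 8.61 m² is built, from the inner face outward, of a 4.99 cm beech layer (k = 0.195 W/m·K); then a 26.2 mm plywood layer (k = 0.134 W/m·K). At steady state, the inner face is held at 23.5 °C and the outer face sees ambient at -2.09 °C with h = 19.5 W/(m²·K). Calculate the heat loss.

Treat each layer as a resistance in series:
  R_beech = L/(kA) = 0.0499/(0.195·8.61) = 0.02972 K/W
  R_plywood = L/(kA) = 0.0262/(0.134·8.61) = 0.02271 K/W
  R_conv,out = 1/(hA) = 1/(19.5·8.61) = 0.005956 K/W
ΣR = 0.02972 + 0.02271 + 0.005956 = 0.05839 K/W
Q = ΔT/ΣR = (23.5 °C − -2.09 °C)/0.05839 = 438 W

Q = 438 W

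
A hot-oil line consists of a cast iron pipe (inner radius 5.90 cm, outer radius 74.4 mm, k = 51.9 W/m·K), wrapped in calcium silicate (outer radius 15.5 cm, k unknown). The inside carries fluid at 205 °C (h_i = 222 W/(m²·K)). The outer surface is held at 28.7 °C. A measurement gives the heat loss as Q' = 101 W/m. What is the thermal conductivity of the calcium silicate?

k = 0.0674 W/m·K

ΣR = ΔT/Q' = |205 − 28.7|/101 = 1.746 m·K/W
Known resistances:
  R'_conv,in = 1/(2πr h) = 1/(2π·0.0590·222) = 0.01215 m·K/W
  R'_cast iron = ln(0.0744/0.0590)/(2πk) = 0.2319/(2π·51.9) = 7.112×10^-4 m·K/W
R_calcium silicate = ΣR − ΣR_known = 1.746 − 0.01286 = 1.733 m·K/W
ln(r₂/r₁)/(2πk) = 1.733 ⇒ k = 0.7340/(2π·1.733) = 0.0674 W/m·K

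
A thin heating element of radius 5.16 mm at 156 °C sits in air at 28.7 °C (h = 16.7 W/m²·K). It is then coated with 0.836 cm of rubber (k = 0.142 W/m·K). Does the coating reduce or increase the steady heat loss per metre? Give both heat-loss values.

increases: 68.9 → 71.3 W/m

Critical radius for a cylinder: r_cr = k/h = 0.00850 m = 0.850 cm.
Outer radius after coating: r₂ = 0.00516 + 0.00836 = 0.01352 m.
r₁ < r_cr < r₂: heat loss rises to a maximum at r_cr then falls. Whether the coating helps depends on whether Q(r₂) has dropped back below Q(r₁).
Bare: R = 1/(2πr₁h) = 1.847 m·K/W; Q = 127.3/1.847 = 68.9 W/m.
Coated: R = R_cond + R_conv = 1.785 m·K/W; Q = 127.3/1.785 = 71.3 W/m.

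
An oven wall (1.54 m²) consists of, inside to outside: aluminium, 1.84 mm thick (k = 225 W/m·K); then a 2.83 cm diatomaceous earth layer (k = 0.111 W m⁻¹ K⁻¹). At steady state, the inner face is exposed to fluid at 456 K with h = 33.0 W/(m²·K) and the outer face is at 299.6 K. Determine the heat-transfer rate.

Treat each layer as a resistance in series:
  R_conv,in = 1/(hA) = 1/(33.0·1.54) = 0.01968 K/W
  R_aluminium = L/(kA) = 0.00184/(225·1.54) = 5.310×10^-6 K/W
  R_diatomaceous earth = L/(kA) = 0.0283/(0.111·1.54) = 0.1656 K/W
ΣR = 0.01968 + 5.310×10^-6 + 0.1656 = 0.1853 K/W
Q = ΔT/ΣR = (456 K − 299.6 K)/0.1853 = 844 W

Q = 844 W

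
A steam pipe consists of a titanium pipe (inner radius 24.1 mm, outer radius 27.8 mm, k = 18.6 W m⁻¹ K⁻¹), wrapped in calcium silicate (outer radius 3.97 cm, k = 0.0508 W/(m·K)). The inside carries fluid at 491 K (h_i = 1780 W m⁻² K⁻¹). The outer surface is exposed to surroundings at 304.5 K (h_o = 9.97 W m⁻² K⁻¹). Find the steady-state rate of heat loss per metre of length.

Resistance network (inner→outer):
  R'_conv,in = 1/(2πr h) = 1/(2π·0.0241·1780) = 0.003710 m·K/W
  R'_titanium = ln(0.0278/0.0241)/(2πk) = 0.1428/(2π·18.6) = 0.001222 m·K/W
  R'_calcium silicate = ln(0.0397/0.0278)/(2πk) = 0.3563/(2π·0.0508) = 1.116 m·K/W
  R'_conv,out = 1/(2πr h) = 1/(2π·0.0397·9.97) = 0.4021 m·K/W
ΣR = 0.003710 + 0.001222 + 1.116 + 0.4021 = 1.523 m·K/W
Q' = ΔT/ΣR = (491 K − 304.5 K)/1.523 = 122 W/m

Q' = 122 W/m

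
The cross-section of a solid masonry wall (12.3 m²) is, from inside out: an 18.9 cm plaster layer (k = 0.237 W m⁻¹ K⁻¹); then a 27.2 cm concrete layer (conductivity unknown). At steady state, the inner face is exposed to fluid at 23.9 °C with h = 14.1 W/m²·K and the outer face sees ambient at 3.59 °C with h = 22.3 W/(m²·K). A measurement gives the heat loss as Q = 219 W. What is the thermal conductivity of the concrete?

ΣR = ΔT/Q = |23.9 − 3.59|/219 = 0.09274 K/W
Known resistances:
  R_conv,in = 1/(hA) = 1/(14.1·12.3) = 0.005766 K/W
  R_plaster = L/(kA) = 0.189/(0.237·12.3) = 0.06483 K/W
  R_conv,out = 1/(hA) = 1/(22.3·12.3) = 0.003646 K/W
R_concrete = ΣR − ΣR_known = 0.09274 − 0.07424 = 0.01850 K/W
L/(kA) = 0.01850 ⇒ k = 0.272/(0.01850·12.3) = 1.20 W/m·K

k = 1.20 W/m·K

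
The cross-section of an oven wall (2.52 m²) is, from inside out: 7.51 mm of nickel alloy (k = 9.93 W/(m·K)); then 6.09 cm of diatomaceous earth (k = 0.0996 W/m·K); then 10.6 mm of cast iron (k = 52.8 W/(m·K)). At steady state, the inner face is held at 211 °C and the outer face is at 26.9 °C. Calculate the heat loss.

Resistance network (inner→outer):
  R_nickel alloy = L/(kA) = 0.00751/(9.93·2.52) = 3.001×10^-4 K/W
  R_diatomaceous earth = L/(kA) = 0.0609/(0.0996·2.52) = 0.2426 K/W
  R_cast iron = L/(kA) = 0.0106/(52.8·2.52) = 7.967×10^-5 K/W
ΣR = 3.001×10^-4 + 0.2426 + 7.967×10^-5 = 0.2430 K/W
Q = ΔT/ΣR = (211 °C − 26.9 °C)/0.2430 = 758 W

Q = 758 W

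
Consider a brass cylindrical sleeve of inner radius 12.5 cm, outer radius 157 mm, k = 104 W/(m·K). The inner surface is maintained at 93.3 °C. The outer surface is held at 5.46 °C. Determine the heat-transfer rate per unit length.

Q' = 2.52×10^5 W/m

Q' = 2πk·ΔT/ln(r₂/r₁) = 2π × 104 × 87.84 / ln(0.157/0.125) = 2.52×10^5 W/m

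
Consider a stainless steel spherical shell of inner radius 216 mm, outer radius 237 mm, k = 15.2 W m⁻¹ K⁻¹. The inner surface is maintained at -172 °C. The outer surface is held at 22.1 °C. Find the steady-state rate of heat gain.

Q = 90.4 kW

Q = 4πk·ΔT/(1/r₁ − 1/r₂) = 4π × 15.2 × 194.1 / (1/0.216 − 1/0.237) = 90400 W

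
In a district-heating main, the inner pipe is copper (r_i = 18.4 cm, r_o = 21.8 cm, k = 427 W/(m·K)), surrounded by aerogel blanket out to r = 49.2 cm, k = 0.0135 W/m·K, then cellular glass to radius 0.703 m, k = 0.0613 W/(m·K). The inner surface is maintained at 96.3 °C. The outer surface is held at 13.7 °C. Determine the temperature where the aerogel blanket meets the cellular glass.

Treat each layer as a resistance in series:
  R'_copper = ln(0.218/0.184)/(2πk) = 0.1696/(2π·427) = 6.320×10^-5 m·K/W
  R'_aerogel blanket = ln(0.492/0.218)/(2πk) = 0.8140/(2π·0.0135) = 9.596 m·K/W
  R'_cellular glass = ln(0.703/0.492)/(2πk) = 0.3569/(2π·0.0613) = 0.9266 m·K/W
ΣR = 6.320×10^-5 + 9.596 + 0.9266 = 10.52 m·K/W
Q' = ΔT/ΣR = (96.3 °C − 13.7 °C)/10.52 = 7.852 W/m
From the inner boundary to the aerogel blanket/cellular glass interface, ΣR_partial = 9.596 m·K/W.
T_interface = T_in − Q'·ΣR_partial = 96.3 °C − (7.852)(9.596) = 21.0 °C

T = 21.0 °C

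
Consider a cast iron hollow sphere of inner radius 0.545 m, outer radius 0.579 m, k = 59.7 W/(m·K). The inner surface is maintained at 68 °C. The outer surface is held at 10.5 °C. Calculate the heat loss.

Q = 4πk·ΔT/(1/r₁ − 1/r₂) = 4π × 59.7 × 57.5 / (1/0.545 − 1/0.579) = 4.00×10^5 W

Q = 4.00×10^5 W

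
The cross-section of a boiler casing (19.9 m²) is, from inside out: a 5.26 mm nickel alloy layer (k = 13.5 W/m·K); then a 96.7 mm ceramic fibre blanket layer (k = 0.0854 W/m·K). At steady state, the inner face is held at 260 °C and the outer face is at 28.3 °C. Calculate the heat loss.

Treat each layer as a resistance in series:
  R_nickel alloy = L/(kA) = 0.00526/(13.5·19.9) = 1.958×10^-5 K/W
  R_ceramic fibre blanket = L/(kA) = 0.0967/(0.0854·19.9) = 0.05690 K/W
ΣR = 1.958×10^-5 + 0.05690 = 0.05692 K/W
Q = ΔT/ΣR = (260 °C − 28.3 °C)/0.05692 = 4070 W

Q = 4.07 kW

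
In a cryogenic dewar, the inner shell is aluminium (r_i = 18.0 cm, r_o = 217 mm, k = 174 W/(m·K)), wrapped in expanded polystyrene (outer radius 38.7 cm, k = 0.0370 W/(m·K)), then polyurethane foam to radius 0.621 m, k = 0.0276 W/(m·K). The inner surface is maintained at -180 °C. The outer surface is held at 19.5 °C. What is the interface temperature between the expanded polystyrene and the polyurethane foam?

T = -58.7 °C

Resistance network (inner→outer):
  R_aluminium = (1/0.180 − 1/0.217)/(4πk) = 0.9473/(4π·174) = 4.332×10^-4 K/W
  R_expanded polystyrene = (1/0.217 − 1/0.387)/(4πk) = 2.024/(4π·0.0370) = 4.354 K/W
  R_polyurethane foam = (1/0.387 − 1/0.621)/(4πk) = 0.9737/(4π·0.0276) = 2.807 K/W
ΣR = 4.332×10^-4 + 4.354 + 2.807 = 7.161 K/W
Q = ΔT/ΣR = (-180 °C − 19.5 °C)/7.161 = -27.86 W
From the inner boundary to the expanded polystyrene/polyurethane foam interface, ΣR_partial = 4.354 K/W.
T_interface = T_in − Q·ΣR_partial = -180 °C − (-27.86)(4.354) = -58.7 °C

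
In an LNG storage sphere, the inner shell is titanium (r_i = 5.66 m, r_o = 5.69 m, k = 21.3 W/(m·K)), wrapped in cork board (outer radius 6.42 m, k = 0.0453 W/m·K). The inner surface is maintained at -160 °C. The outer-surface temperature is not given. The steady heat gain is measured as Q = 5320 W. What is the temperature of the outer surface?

Series resistances:
  R_titanium = (1/5.66 − 1/5.69)/(4πk) = 9.315×10^-4/(4π·21.3) = 3.480×10^-6 K/W
  R_cork board = (1/5.69 − 1/6.42)/(4πk) = 0.01998/(4π·0.0453) = 0.03510 K/W
ΣR = 0.03511 K/W
ΔT = Q·ΣR = 5320 × 0.03511 = 186.8 K
Heat flows inward, so T_out = T_in + ΔT = -160 + 186.8 = 26.8 °C

T_out = 26.8 °C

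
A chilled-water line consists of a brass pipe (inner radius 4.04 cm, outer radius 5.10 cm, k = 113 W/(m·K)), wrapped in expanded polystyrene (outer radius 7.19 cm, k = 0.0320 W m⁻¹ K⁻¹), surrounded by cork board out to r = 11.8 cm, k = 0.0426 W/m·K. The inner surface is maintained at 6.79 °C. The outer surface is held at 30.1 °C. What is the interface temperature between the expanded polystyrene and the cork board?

T = 18.0 °C

Treat each layer as a resistance in series:
  R'_brass = ln(0.0510/0.0404)/(2πk) = 0.2330/(2π·113) = 3.282×10^-4 m·K/W
  R'_expanded polystyrene = ln(0.0719/0.0510)/(2πk) = 0.3435/(2π·0.0320) = 1.708 m·K/W
  R'_cork board = ln(0.118/0.0719)/(2πk) = 0.4954/(2π·0.0426) = 1.851 m·K/W
ΣR = 3.282×10^-4 + 1.708 + 1.851 = 3.559 m·K/W
Q' = ΔT/ΣR = (6.79 °C − 30.1 °C)/3.559 = -6.550 W/m
From the inner boundary to the expanded polystyrene/cork board interface, ΣR_partial = 1.708 m·K/W.
T_interface = T_in − Q'·ΣR_partial = 6.79 °C − (-6.550)(1.708) = 18.0 °C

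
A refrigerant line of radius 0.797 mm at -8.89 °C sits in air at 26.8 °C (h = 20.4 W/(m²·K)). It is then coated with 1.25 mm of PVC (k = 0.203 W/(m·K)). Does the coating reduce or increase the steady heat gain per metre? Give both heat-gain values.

increases: 3.65 → 7.84 W/m

Critical radius for a cylinder: r_cr = k/h = 0.00995 m = 0.995 cm.
Outer radius after coating: r₂ = 7.97×10^-4 + 0.00125 = 0.002047 m.
Since r₁ < r_cr and r₂ ≤ r_cr, the coating moves toward the maximum at r_cr — heat gain rises.
Bare: R = 1/(2πr₁h) = 9.789 m·K/W; Q = 35.69/9.789 = 3.65 W/m.
Coated: R = R_cond + R_conv = 4.551 m·K/W; Q = 35.69/4.551 = 7.84 W/m.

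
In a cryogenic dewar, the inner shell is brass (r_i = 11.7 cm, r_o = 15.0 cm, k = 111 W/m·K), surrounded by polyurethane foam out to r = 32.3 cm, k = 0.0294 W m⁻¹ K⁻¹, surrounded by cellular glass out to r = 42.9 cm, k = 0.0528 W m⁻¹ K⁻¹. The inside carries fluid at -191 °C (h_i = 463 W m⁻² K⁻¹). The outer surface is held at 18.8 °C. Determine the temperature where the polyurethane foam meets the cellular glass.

T = -3.5 °C

Treat each layer as a resistance in series:
  R_conv,in = 1/(4πr²h) = 1/(4π·0.117²·463) = 0.01256 K/W
  R_brass = (1/0.117 − 1/0.150)/(4πk) = 1.880/(4π·111) = 0.001348 K/W
  R_polyurethane foam = (1/0.150 − 1/0.323)/(4πk) = 3.571/(4π·0.0294) = 9.665 K/W
  R_cellular glass = (1/0.323 − 1/0.429)/(4πk) = 0.7650/(4π·0.0528) = 1.153 K/W
ΣR = 0.01256 + 0.001348 + 9.665 + 1.153 = 10.83 K/W
Q = ΔT/ΣR = (-191 °C − 18.8 °C)/10.83 = -19.37 W
From the inner boundary to the polyurethane foam/cellular glass interface, ΣR_partial = 9.679 K/W.
T_interface = T_in − Q·ΣR_partial = -191 °C − (-19.37)(9.679) = -3.5 °C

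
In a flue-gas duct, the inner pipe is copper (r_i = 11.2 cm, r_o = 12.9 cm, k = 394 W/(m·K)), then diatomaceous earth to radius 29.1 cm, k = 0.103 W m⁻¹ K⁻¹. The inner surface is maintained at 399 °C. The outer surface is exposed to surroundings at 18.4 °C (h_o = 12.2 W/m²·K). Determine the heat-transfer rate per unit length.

Q' = 292 W/m

Series thermal resistances, inner to outer:
  R'_copper = ln(0.129/0.112)/(2πk) = 0.1413/(2π·394) = 5.708×10^-5 m·K/W
  R'_diatomaceous earth = ln(0.291/0.129)/(2πk) = 0.8135/(2π·0.103) = 1.257 m·K/W
  R'_conv,out = 1/(2πr h) = 1/(2π·0.291·12.2) = 0.04483 m·K/W
ΣR = 5.708×10^-5 + 1.257 + 0.04483 = 1.302 m·K/W
Q' = ΔT/ΣR = (399 °C − 18.4 °C)/1.302 = 292 W/m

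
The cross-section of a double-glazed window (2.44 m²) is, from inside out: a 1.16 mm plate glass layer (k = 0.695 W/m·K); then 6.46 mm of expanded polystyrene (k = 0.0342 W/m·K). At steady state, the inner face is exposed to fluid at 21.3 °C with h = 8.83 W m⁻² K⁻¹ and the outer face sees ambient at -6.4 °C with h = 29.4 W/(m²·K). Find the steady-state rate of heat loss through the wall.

Q = 200 W

Treat each layer as a resistance in series:
  R_conv,in = 1/(hA) = 1/(8.83·2.44) = 0.04641 K/W
  R_plate glass = L/(kA) = 0.00116/(0.695·2.44) = 6.840×10^-4 K/W
  R_expanded polystyrene = L/(kA) = 0.00646/(0.0342·2.44) = 0.07741 K/W
  R_conv,out = 1/(hA) = 1/(29.4·2.44) = 0.01394 K/W
ΣR = 0.04641 + 6.840×10^-4 + 0.07741 + 0.01394 = 0.1384 K/W
Q = ΔT/ΣR = (21.3 °C − -6.4 °C)/0.1384 = 200 W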